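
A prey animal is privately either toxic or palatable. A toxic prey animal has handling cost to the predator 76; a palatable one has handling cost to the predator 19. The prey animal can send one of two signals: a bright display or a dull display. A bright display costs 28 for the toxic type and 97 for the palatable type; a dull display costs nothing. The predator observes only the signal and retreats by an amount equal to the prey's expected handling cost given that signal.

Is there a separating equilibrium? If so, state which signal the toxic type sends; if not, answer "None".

Try toxic → bright display, palatable → dull display:
  If types separate, bright display earns payment 76 and dull display earns 19.
  Toxic: bright display gives 76 − 28 = 48; dull display gives 19 − 0 = 19. No deviation. ✓
  Palatable: dull display gives 19 − 0 = 19; bright display gives 76 − 97 = -21. No deviation. ✓
Both hold — the toxic type sends bright display.

bright display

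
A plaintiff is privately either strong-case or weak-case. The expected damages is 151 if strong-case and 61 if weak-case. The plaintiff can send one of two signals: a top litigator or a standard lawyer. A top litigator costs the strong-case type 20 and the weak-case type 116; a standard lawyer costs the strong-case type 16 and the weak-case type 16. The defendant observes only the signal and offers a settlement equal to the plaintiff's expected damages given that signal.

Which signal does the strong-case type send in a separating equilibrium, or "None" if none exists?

top litigator

Try strong-case → top litigator, weak-case → standard lawyer:
  Under separation the defendant infers type exactly: top litigator → strong-case (pays 151), standard lawyer → weak-case (pays 61).
  Strong-case: top litigator gives 151 − 20 = 131; standard lawyer gives 61 − 16 = 45. No deviation. ✓
  Weak-case: standard lawyer gives 61 − 16 = 45; top litigator gives 151 − 116 = 35. No deviation. ✓
Both hold — the strong-case type sends top litigator.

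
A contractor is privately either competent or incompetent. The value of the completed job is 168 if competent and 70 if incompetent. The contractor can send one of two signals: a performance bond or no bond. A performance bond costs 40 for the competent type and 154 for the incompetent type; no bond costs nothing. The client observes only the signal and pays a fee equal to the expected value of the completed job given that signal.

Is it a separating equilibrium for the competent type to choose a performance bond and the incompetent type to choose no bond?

Yes

Under separation the client infers type exactly: bond → competent (pays 168), no bond → incompetent (pays 70).
Competent: bond gives 168 − 40 = 128; no bond gives 70 − 0 = 70. No deviation. ✓
Incompetent: no bond gives 70 − 0 = 70; bond gives 168 − 154 = 14. No deviation. ✓
Neither type gains from mimicking the other.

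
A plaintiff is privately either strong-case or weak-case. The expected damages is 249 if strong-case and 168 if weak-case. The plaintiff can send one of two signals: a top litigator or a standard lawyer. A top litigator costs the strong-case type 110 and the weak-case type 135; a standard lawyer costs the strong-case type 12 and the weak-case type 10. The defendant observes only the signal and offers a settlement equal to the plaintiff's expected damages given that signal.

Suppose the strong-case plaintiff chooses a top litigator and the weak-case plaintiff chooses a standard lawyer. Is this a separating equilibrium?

If types separate, top litigator earns payment 249 and standard lawyer earns 168.
Strong-case: top litigator gives 249 − 110 = 139; standard lawyer gives 168 − 12 = 156. Would deviate. ✗
Weak-case: standard lawyer gives 168 − 10 = 158; top litigator gives 249 − 135 = 114. No deviation. ✓

No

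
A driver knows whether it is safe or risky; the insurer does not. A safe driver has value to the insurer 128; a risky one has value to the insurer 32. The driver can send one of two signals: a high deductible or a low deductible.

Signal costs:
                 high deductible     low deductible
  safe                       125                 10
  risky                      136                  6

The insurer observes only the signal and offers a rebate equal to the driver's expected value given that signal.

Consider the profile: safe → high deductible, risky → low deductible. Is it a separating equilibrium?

No

If types separate, high deductible earns payment 128 and low deductible earns 32.
Safe: high deductible gives 128 − 125 = 3; low deductible gives 32 − 10 = 22. Would deviate. ✗
Risky: low deductible gives 32 − 6 = 26; high deductible gives 128 − 136 = -8. No deviation. ✓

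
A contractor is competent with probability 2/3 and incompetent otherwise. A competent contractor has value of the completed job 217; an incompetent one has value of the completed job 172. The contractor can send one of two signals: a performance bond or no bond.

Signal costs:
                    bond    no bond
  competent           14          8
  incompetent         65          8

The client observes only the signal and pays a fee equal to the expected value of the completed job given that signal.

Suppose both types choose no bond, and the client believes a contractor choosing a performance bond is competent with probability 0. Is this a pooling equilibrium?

On the equilibrium path (no bond) the client holds the prior 2/3 and pays 2/3·217 + 1/3·172 = 202. Off-path (bond) belief 0 gives 0·217 + 1·172 = 172.
Competent: no bond gives 202 − 8 = 194; bond gives 172 − 14 = 158. Stays. ✓
Incompetent: no bond gives 202 − 8 = 194; bond gives 172 − 65 = 107. Stays. ✓
Beliefs are Bayes-consistent on-path and both types best-respond.

Yes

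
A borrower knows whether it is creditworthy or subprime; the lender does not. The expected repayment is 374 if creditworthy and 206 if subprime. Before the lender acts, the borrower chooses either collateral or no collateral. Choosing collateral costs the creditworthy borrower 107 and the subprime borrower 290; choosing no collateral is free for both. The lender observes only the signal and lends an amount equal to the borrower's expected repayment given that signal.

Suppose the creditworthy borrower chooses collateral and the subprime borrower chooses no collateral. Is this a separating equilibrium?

Under separation the lender infers type exactly: collateral → creditworthy (pays 374), no collateral → subprime (pays 206).
Creditworthy: collateral gives 374 − 107 = 267; no collateral gives 206 − 0 = 206. No deviation. ✓
Subprime: no collateral gives 206 − 0 = 206; collateral gives 374 − 290 = 84. No deviation. ✓
Neither type gains from mimicking the other.

Yes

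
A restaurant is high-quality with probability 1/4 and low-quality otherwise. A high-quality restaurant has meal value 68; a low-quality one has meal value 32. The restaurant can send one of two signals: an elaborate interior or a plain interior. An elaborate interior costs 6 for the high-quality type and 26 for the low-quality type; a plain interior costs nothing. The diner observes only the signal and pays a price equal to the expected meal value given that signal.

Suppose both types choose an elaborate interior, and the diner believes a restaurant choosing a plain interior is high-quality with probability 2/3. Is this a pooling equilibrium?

At the pooled signal (elaborate interior) the diner holds the prior 1/4 and pays 1/4·68 + 3/4·32 = 41. Off-path (plain interior) belief 2/3 gives 2/3·68 + 1/3·32 = 56.
High-quality: elaborate interior gives 41 − 6 = 35; plain interior gives 56 − 0 = 56. Deviates. ✗
Low-quality: elaborate interior gives 41 − 26 = 15; plain interior gives 56 − 0 = 56. Deviates. ✗

No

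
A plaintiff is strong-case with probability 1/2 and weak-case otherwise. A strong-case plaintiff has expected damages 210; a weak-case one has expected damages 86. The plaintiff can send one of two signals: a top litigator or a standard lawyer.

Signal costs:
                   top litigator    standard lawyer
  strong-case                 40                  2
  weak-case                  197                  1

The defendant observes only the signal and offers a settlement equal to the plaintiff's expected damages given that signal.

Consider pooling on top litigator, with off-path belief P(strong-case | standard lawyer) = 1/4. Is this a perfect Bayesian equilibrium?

At the pooled signal (top litigator) the defendant holds the prior 1/2 and pays 1/2·210 + 1/2·86 = 148. Off-path (standard lawyer) belief 1/4 gives 1/4·210 + 3/4·86 = 117.
Strong-case: top litigator gives 148 − 40 = 108; standard lawyer gives 117 − 2 = 115. Deviates. ✗
Weak-case: top litigator gives 148 − 197 = -49; standard lawyer gives 117 − 1 = 116. Deviates. ✗

No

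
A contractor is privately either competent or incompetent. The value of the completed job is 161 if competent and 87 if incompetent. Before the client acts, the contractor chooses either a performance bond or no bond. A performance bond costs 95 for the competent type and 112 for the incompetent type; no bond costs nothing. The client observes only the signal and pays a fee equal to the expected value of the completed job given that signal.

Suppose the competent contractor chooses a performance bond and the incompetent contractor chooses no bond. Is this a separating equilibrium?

If types separate, bond earns payment 161 and no bond earns 87.
Competent: bond gives 161 − 95 = 66; no bond gives 87 − 0 = 87. Would deviate. ✗
Incompetent: no bond gives 87 − 0 = 87; bond gives 161 − 112 = 49. No deviation. ✓

No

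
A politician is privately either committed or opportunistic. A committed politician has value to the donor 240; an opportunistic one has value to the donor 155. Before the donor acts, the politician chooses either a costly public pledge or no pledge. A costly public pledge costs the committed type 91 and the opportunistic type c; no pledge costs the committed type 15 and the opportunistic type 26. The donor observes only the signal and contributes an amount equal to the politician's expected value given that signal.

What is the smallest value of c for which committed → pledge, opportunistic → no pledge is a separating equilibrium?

111

Under separation: pledge → committed (pays 240); no pledge → opportunistic (pays 155).
Committed: 240 − 91 = 149 ≥ 155 − 15 = 140. Holds regardless of c. ✓
Opportunistic: 155 − 26 ≥ 240 − c, so c ≥ 240 − 129 = 111.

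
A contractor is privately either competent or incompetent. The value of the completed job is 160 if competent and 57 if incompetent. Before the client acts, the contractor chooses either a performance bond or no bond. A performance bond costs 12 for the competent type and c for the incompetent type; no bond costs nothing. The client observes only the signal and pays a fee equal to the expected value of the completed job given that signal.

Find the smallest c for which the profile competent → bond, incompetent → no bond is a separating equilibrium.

Under separation: bond → competent (pays 160); no bond → incompetent (pays 57).
Competent: 160 − 12 = 148 ≥ 57 − 0 = 57. Holds regardless of c. ✓
Incompetent: 57 − 0 ≥ 160 − c, so c ≥ 160 − 57 = 103.

103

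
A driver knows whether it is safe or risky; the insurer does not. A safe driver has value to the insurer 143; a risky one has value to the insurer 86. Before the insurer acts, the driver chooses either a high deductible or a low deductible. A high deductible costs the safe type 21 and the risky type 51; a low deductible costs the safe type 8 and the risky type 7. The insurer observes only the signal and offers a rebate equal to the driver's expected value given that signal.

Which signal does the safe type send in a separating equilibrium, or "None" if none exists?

None

Try safe → high deductible, risky → low deductible:
  If types separate, high deductible earns payment 143 and low deductible earns 86.
  Safe: high deductible gives 143 − 21 = 122; low deductible gives 86 − 8 = 78. No deviation. ✓
  Risky: low deductible gives 86 − 7 = 79; high deductible gives 143 − 51 = 92. Would deviate. ✗
Try safe → low deductible, risky → high deductible:
  If types separate, low deductible earns payment 143 and high deductible earns 86.
  Safe: low deductible gives 143 − 8 = 135; high deductible gives 86 − 21 = 65. No deviation. ✓
  Risky: high deductible gives 86 − 51 = 35; low deductible gives 143 − 7 = 136. Would deviate. ✗
Neither assignment is incentive-compatible.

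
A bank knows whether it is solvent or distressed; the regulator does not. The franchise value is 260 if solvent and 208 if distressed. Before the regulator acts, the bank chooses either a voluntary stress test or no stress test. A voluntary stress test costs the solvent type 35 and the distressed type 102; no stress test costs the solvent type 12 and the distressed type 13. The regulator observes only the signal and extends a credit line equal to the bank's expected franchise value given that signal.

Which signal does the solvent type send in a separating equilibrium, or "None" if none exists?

Try solvent → stress test, distressed → no stress test:
  If types separate, stress test earns payment 260 and no stress test earns 208.
  Solvent: stress test gives 260 − 35 = 225; no stress test gives 208 − 12 = 196. No deviation. ✓
  Distressed: no stress test gives 208 − 13 = 195; stress test gives 260 − 102 = 158. No deviation. ✓
Both hold — the solvent type sends stress test.

stress test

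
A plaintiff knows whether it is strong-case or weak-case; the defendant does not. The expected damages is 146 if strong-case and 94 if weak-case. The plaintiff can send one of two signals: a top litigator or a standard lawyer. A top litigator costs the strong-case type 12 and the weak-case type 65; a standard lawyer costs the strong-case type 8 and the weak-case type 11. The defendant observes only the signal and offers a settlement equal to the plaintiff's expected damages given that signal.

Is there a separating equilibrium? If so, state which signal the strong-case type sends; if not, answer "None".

Try strong-case → top litigator, weak-case → standard lawyer:
  If types separate, top litigator earns payment 146 and standard lawyer earns 94.
  Strong-case: top litigator gives 146 − 12 = 134; standard lawyer gives 94 − 8 = 86. No deviation. ✓
  Weak-case: standard lawyer gives 94 − 11 = 83; top litigator gives 146 − 65 = 81. No deviation. ✓
Both hold — the strong-case type sends top litigator.

top litigator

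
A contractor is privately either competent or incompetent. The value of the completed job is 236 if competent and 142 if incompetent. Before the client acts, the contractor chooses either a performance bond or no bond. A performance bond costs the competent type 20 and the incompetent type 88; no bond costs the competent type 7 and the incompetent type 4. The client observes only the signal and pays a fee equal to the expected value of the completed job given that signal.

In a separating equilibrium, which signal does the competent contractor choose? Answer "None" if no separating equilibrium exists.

None

Try competent → bond, incompetent → no bond:
  Under separation the client infers type exactly: bond → competent (pays 236), no bond → incompetent (pays 142).
  Competent: bond gives 236 − 20 = 216; no bond gives 142 − 7 = 135. No deviation. ✓
  Incompetent: no bond gives 142 − 4 = 138; bond gives 236 − 88 = 148. Would deviate. ✗
Try competent → no bond, incompetent → bond:
  Under separation the client infers type exactly: no bond → competent (pays 236), bond → incompetent (pays 142).
  Competent: no bond gives 236 − 7 = 229; bond gives 142 − 20 = 122. No deviation. ✓
  Incompetent: bond gives 142 − 88 = 54; no bond gives 236 − 4 = 232. Would deviate. ✗
Neither assignment is incentive-compatible.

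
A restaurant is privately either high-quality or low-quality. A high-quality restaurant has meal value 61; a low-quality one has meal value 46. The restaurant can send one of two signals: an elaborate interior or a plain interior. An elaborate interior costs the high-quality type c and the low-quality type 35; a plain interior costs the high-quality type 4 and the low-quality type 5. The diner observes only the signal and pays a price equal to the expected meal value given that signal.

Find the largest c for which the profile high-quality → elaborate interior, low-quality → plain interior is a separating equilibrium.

Under separation: elaborate interior → high-quality (pays 61); plain interior → low-quality (pays 46).
Low-quality: 46 − 5 = 41 ≥ 61 − 35 = 26. Holds regardless of c. ✓
High-quality: 61 − c ≥ 46 − 4, so c ≤ 61 − 42 = 19.

19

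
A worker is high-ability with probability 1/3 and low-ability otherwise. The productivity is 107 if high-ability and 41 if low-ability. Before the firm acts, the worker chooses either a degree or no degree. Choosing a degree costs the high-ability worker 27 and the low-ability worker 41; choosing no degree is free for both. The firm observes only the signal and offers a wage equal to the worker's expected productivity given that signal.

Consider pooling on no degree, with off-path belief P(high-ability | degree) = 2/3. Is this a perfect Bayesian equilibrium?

On the equilibrium path (no degree) the firm holds the prior 1/3 and pays 1/3·107 + 2/3·41 = 63. Off-path (degree) belief 2/3 gives 2/3·107 + 1/3·41 = 85.
High-ability: no degree gives 63 − 0 = 63; degree gives 85 − 27 = 58. Stays. ✓
Low-ability: no degree gives 63 − 0 = 63; degree gives 85 − 41 = 44. Stays. ✓
Beliefs are Bayes-consistent on-path and both types best-respond.

Yes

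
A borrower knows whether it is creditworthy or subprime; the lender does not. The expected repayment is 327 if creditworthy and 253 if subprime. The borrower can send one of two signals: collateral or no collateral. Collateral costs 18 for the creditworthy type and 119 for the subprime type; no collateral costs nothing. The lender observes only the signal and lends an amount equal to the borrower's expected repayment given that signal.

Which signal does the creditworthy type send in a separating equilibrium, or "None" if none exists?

collateral

Try creditworthy → collateral, subprime → no collateral:
  If types separate, collateral earns payment 327 and no collateral earns 253.
  Creditworthy: collateral gives 327 − 18 = 309; no collateral gives 253 − 0 = 253. No deviation. ✓
  Subprime: no collateral gives 253 − 0 = 253; collateral gives 327 − 119 = 208. No deviation. ✓
Both hold — the creditworthy type sends collateral.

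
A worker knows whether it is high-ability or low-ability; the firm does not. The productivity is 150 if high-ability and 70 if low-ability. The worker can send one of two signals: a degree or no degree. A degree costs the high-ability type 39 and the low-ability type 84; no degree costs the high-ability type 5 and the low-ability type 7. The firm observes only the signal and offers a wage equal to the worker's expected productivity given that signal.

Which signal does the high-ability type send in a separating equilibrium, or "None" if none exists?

None

Try high-ability → degree, low-ability → no degree:
  If types separate, degree earns payment 150 and no degree earns 70.
  High-ability: degree gives 150 − 39 = 111; no degree gives 70 − 5 = 65. No deviation. ✓
  Low-ability: no degree gives 70 − 7 = 63; degree gives 150 − 84 = 66. Would deviate. ✗
Try high-ability → no degree, low-ability → degree:
  If types separate, no degree earns payment 150 and degree earns 70.
  High-ability: no degree gives 150 − 5 = 145; degree gives 70 − 39 = 31. No deviation. ✓
  Low-ability: degree gives 70 − 84 = -14; no degree gives 150 − 7 = 143. Would deviate. ✗
Neither assignment is incentive-compatible.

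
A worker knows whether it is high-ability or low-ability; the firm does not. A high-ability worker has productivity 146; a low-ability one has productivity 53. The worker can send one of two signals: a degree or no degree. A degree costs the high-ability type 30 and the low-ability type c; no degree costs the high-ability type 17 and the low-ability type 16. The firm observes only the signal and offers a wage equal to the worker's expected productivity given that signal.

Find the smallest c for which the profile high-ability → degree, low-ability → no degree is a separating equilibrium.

109

Under separation: degree → high-ability (pays 146); no degree → low-ability (pays 53).
High-ability: 146 − 30 = 116 ≥ 53 − 17 = 36. Holds regardless of c. ✓
Low-ability: 53 − 16 ≥ 146 − c, so c ≥ 146 − 37 = 109.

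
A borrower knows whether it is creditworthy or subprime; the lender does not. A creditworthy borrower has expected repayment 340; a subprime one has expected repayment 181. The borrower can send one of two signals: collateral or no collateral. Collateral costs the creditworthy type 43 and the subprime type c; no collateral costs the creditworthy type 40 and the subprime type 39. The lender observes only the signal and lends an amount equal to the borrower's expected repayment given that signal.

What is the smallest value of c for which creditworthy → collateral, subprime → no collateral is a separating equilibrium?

198

Under separation: collateral → creditworthy (pays 340); no collateral → subprime (pays 181).
Creditworthy: 340 − 43 = 297 ≥ 181 − 40 = 141. Holds regardless of c. ✓
Subprime: 181 − 39 ≥ 340 − c, so c ≥ 340 − 142 = 198.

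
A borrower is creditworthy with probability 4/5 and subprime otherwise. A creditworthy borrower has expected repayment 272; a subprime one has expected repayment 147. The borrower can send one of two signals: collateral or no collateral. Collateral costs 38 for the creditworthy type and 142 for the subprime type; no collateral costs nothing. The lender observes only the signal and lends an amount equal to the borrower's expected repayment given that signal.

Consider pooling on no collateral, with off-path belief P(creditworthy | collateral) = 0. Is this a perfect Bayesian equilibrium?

Yes

At the pooled signal (no collateral) the lender holds the prior 4/5 and pays 4/5·272 + 1/5·147 = 247. Off-path (collateral) belief 0 gives 0·272 + 1·147 = 147.
Creditworthy: no collateral gives 247 − 0 = 247; collateral gives 147 − 38 = 109. Stays. ✓
Subprime: no collateral gives 247 − 0 = 247; collateral gives 147 − 142 = 5. Stays. ✓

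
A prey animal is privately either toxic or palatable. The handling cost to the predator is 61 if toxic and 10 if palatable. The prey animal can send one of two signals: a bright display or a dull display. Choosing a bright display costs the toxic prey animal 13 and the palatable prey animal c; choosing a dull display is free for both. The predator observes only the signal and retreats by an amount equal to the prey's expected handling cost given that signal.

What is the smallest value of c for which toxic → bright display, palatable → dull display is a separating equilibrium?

Under separation: bright display → toxic (pays 61); dull display → palatable (pays 10).
Toxic: 61 − 13 = 48 ≥ 10 − 0 = 10. Holds regardless of c. ✓
Palatable: 10 − 0 ≥ 61 − c, so c ≥ 61 − 10 = 51.

51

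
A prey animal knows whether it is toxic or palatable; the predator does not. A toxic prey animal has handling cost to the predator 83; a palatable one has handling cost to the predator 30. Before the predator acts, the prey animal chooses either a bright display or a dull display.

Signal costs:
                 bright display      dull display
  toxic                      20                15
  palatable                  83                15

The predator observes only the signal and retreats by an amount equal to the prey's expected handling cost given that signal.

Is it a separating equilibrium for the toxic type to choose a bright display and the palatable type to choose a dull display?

Yes

If types separate, bright display earns payment 83 and dull display earns 30.
Toxic: bright display gives 83 − 20 = 63; dull display gives 30 − 15 = 15. No deviation. ✓
Palatable: dull display gives 30 − 15 = 15; bright display gives 83 − 83 = 0. No deviation. ✓
Neither type gains from mimicking the other.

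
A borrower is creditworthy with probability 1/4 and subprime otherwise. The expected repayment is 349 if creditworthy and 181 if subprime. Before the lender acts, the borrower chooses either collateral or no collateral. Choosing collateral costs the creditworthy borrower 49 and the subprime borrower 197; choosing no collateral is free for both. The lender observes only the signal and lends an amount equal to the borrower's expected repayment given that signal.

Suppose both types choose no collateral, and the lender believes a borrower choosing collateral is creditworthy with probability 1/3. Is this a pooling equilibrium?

At the pooled signal (no collateral) the lender holds the prior 1/4 and pays 1/4·349 + 3/4·181 = 223. Off-path (collateral) belief 1/3 gives 1/3·349 + 2/3·181 = 237.
Creditworthy: no collateral gives 223 − 0 = 223; collateral gives 237 − 49 = 188. Stays. ✓
Subprime: no collateral gives 223 − 0 = 223; collateral gives 237 − 197 = 40. Stays. ✓

Yes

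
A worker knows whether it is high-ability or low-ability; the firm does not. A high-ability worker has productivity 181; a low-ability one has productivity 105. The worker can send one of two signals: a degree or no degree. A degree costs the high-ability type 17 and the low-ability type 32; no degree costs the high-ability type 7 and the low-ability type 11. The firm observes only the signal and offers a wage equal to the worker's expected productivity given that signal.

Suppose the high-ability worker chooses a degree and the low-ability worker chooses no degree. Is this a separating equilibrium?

No

Under separation the firm infers type exactly: degree → high-ability (pays 181), no degree → low-ability (pays 105).
High-ability: degree gives 181 − 17 = 164; no degree gives 105 − 7 = 98. No deviation. ✓
Low-ability: no degree gives 105 − 11 = 94; degree gives 181 − 32 = 149. Would deviate. ✗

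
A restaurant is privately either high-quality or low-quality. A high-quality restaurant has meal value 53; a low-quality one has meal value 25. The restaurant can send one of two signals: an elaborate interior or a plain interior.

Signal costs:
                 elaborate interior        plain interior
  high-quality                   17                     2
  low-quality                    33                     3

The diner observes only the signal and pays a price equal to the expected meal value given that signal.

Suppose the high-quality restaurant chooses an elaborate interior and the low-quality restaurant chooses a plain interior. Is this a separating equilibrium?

If types separate, elaborate interior earns payment 53 and plain interior earns 25.
High-quality: elaborate interior gives 53 − 17 = 36; plain interior gives 25 − 2 = 23. No deviation. ✓
Low-quality: plain interior gives 25 − 3 = 22; elaborate interior gives 53 − 33 = 20. No deviation. ✓
Neither type gains from mimicking the other.

Yes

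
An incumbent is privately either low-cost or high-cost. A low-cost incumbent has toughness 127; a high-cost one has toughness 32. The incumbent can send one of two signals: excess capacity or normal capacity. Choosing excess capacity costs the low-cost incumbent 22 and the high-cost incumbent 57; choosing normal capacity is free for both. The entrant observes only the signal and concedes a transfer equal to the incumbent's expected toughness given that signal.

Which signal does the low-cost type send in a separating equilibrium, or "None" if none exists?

Try low-cost → excess capacity, high-cost → normal capacity:
  Under separation the entrant infers type exactly: excess capacity → low-cost (pays 127), normal capacity → high-cost (pays 32).
  Low-cost: excess capacity gives 127 − 22 = 105; normal capacity gives 32 − 0 = 32. No deviation. ✓
  High-cost: normal capacity gives 32 − 0 = 32; excess capacity gives 127 − 57 = 70. Would deviate. ✗
Try low-cost → normal capacity, high-cost → excess capacity:
  Under separation the entrant infers type exactly: normal capacity → low-cost (pays 127), excess capacity → high-cost (pays 32).
  Low-cost: normal capacity gives 127 − 0 = 127; excess capacity gives 32 − 22 = 10. No deviation. ✓
  High-cost: excess capacity gives 32 − 57 = -25; normal capacity gives 127 − 0 = 127. Would deviate. ✗
Neither assignment is incentive-compatible.

None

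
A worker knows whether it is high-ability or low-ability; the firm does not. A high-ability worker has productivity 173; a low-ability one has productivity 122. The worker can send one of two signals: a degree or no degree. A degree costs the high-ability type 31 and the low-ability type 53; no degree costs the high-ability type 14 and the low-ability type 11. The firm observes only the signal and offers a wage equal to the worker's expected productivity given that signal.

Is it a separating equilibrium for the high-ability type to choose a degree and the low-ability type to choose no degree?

No

If types separate, degree earns payment 173 and no degree earns 122.
High-ability: degree gives 173 − 31 = 142; no degree gives 122 − 14 = 108. No deviation. ✓
Low-ability: no degree gives 122 − 11 = 111; degree gives 173 − 53 = 120. Would deviate. ✗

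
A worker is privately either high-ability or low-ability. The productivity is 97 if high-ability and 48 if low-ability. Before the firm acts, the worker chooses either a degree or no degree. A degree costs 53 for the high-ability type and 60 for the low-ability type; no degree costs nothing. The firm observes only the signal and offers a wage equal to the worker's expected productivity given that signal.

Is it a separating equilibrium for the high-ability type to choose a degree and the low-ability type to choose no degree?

If types separate, degree earns payment 97 and no degree earns 48.
High-ability: degree gives 97 − 53 = 44; no degree gives 48 − 0 = 48. Would deviate. ✗
Low-ability: no degree gives 48 − 0 = 48; degree gives 97 − 60 = 37. No deviation. ✓

No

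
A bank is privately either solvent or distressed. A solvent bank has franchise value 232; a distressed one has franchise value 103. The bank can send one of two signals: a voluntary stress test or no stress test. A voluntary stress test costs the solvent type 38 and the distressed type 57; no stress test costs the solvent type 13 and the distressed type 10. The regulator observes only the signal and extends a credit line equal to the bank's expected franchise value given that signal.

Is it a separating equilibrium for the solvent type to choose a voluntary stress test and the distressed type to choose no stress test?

Under separation the regulator infers type exactly: stress test → solvent (pays 232), no stress test → distressed (pays 103).
Solvent: stress test gives 232 − 38 = 194; no stress test gives 103 − 13 = 90. No deviation. ✓
Distressed: no stress test gives 103 − 10 = 93; stress test gives 232 − 57 = 175. Would deviate. ✗

No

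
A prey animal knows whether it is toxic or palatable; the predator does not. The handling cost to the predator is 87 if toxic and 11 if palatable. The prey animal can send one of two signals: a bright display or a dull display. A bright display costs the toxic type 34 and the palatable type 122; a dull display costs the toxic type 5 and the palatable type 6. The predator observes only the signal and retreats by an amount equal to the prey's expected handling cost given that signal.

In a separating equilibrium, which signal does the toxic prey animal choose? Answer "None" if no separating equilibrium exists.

Try toxic → bright display, palatable → dull display:
  Under separation the predator infers type exactly: bright display → toxic (pays 87), dull display → palatable (pays 11).
  Toxic: bright display gives 87 − 34 = 53; dull display gives 11 − 5 = 6. No deviation. ✓
  Palatable: dull display gives 11 − 6 = 5; bright display gives 87 − 122 = -35. No deviation. ✓
Both hold — the toxic type sends bright display.

bright display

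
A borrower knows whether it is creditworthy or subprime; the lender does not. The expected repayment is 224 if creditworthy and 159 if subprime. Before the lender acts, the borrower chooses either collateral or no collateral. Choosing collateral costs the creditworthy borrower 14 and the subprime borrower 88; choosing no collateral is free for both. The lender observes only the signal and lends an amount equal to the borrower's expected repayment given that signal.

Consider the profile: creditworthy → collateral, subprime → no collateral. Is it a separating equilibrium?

Yes

If types separate, collateral earns payment 224 and no collateral earns 159.
Creditworthy: collateral gives 224 − 14 = 210; no collateral gives 159 − 0 = 159. No deviation. ✓
Subprime: no collateral gives 159 − 0 = 159; collateral gives 224 − 88 = 136. No deviation. ✓
Neither type gains from mimicking the other.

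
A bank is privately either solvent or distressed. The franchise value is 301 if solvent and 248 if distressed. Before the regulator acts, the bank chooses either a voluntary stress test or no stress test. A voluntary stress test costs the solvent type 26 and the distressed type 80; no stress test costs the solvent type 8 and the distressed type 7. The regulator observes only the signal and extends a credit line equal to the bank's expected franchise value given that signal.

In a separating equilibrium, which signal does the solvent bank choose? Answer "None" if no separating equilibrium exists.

stress test

Try solvent → stress test, distressed → no stress test:
  If types separate, stress test earns payment 301 and no stress test earns 248.
  Solvent: stress test gives 301 − 26 = 275; no stress test gives 248 − 8 = 240. No deviation. ✓
  Distressed: no stress test gives 248 − 7 = 241; stress test gives 301 − 80 = 221. No deviation. ✓
Both hold — the solvent type sends stress test.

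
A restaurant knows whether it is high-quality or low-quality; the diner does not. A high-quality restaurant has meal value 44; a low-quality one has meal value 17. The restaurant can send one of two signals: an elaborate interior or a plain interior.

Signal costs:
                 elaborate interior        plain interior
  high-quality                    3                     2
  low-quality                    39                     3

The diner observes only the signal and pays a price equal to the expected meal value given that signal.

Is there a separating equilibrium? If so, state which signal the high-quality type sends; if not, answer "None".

Try high-quality → elaborate interior, low-quality → plain interior:
  Under separation the diner infers type exactly: elaborate interior → high-quality (pays 44), plain interior → low-quality (pays 17).
  High-quality: elaborate interior gives 44 − 3 = 41; plain interior gives 17 − 2 = 15. No deviation. ✓
  Low-quality: plain interior gives 17 − 3 = 14; elaborate interior gives 44 − 39 = 5. No deviation. ✓
Both hold — the high-quality type sends elaborate interior.

elaborate interior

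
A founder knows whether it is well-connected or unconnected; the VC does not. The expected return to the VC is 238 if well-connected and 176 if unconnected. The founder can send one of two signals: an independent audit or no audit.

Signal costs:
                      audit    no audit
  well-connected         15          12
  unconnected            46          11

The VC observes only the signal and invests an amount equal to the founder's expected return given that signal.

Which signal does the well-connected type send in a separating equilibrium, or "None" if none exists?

None

Try well-connected → audit, unconnected → no audit:
  If types separate, audit earns payment 238 and no audit earns 176.
  Well-connected: audit gives 238 − 15 = 223; no audit gives 176 − 12 = 164. No deviation. ✓
  Unconnected: no audit gives 176 − 11 = 165; audit gives 238 − 46 = 192. Would deviate. ✗
Try well-connected → no audit, unconnected → audit:
  If types separate, no audit earns payment 238 and audit earns 176.
  Well-connected: no audit gives 238 − 12 = 226; audit gives 176 − 15 = 161. No deviation. ✓
  Unconnected: audit gives 176 − 46 = 130; no audit gives 238 − 11 = 227. Would deviate. ✗
Neither assignment is incentive-compatible.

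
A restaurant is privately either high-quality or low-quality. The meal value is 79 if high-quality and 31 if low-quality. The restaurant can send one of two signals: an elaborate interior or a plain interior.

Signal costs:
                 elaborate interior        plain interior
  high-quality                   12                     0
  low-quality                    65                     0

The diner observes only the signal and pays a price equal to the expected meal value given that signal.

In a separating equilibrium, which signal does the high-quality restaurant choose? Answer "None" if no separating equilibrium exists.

Try high-quality → elaborate interior, low-quality → plain interior:
  If types separate, elaborate interior earns payment 79 and plain interior earns 31.
  High-quality: elaborate interior gives 79 − 12 = 67; plain interior gives 31 − 0 = 31. No deviation. ✓
  Low-quality: plain interior gives 31 − 0 = 31; elaborate interior gives 79 − 65 = 14. No deviation. ✓
Both hold — the high-quality type sends elaborate interior.

elaborate interior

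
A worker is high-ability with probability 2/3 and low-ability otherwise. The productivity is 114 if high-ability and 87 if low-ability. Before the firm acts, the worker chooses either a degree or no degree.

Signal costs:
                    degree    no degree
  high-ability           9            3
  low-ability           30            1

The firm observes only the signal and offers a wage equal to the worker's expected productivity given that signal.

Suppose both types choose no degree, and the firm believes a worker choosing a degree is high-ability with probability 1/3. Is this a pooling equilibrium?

Yes

On the equilibrium path (no degree) the firm holds the prior 2/3 and pays 2/3·114 + 1/3·87 = 105. Off-path (degree) belief 1/3 gives 1/3·114 + 2/3·87 = 96.
High-ability: no degree gives 105 − 3 = 102; degree gives 96 − 9 = 87. Stays. ✓
Low-ability: no degree gives 105 − 1 = 104; degree gives 96 − 30 = 66. Stays. ✓
Beliefs are Bayes-consistent on-path and both types best-respond.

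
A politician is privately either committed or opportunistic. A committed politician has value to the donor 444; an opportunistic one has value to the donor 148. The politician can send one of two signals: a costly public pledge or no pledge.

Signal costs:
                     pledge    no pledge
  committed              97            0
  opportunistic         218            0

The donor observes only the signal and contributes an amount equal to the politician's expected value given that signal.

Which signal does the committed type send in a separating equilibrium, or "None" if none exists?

None

Try committed → pledge, opportunistic → no pledge:
  Under separation the donor infers type exactly: pledge → committed (pays 444), no pledge → opportunistic (pays 148).
  Committed: pledge gives 444 − 97 = 347; no pledge gives 148 − 0 = 148. No deviation. ✓
  Opportunistic: no pledge gives 148 − 0 = 148; pledge gives 444 − 218 = 226. Would deviate. ✗
Try committed → no pledge, opportunistic → pledge:
  Under separation the donor infers type exactly: no pledge → committed (pays 444), pledge → opportunistic (pays 148).
  Committed: no pledge gives 444 − 0 = 444; pledge gives 148 − 97 = 51. No deviation. ✓
  Opportunistic: pledge gives 148 − 218 = -70; no pledge gives 444 − 0 = 444. Would deviate. ✗
Neither assignment is incentive-compatible.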